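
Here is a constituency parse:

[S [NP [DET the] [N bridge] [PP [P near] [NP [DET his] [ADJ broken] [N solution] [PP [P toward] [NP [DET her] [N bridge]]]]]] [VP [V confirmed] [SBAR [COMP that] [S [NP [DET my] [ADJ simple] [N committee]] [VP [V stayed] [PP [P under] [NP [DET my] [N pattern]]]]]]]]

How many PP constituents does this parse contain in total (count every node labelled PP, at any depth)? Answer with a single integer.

3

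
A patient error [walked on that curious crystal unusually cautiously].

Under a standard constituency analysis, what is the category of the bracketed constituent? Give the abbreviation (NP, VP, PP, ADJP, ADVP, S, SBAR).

VP

"walked" is the head of the bracketed span, so the span is a verb phrase: VP.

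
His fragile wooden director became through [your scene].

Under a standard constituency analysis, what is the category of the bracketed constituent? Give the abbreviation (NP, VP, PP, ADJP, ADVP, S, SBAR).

"scene" is the head of the bracketed span, so the span is a noun phrase: NP.

NP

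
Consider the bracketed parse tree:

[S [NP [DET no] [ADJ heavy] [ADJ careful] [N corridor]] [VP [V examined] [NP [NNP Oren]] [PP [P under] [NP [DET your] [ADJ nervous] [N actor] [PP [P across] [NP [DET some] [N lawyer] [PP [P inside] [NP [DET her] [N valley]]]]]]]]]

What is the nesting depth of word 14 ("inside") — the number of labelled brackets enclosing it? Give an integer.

8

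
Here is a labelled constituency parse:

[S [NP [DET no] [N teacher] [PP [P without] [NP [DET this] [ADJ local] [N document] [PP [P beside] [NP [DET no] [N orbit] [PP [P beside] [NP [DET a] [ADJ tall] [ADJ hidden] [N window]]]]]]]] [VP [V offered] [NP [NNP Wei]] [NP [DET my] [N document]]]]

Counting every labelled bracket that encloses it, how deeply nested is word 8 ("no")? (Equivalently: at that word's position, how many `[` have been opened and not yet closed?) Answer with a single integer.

Counting open brackets not yet closed at "no": [S [NP [PP [NP [PP [NP [DET = 7.

7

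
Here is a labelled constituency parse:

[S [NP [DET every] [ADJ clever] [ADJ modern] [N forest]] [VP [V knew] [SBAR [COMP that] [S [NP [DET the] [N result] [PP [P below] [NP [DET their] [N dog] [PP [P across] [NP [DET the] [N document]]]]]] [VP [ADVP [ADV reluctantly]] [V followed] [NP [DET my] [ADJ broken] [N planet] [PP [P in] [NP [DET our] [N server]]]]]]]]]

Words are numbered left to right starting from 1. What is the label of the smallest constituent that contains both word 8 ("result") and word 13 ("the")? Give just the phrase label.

Both words fall inside [NP the result below their dog across the document] (words 7–14), and no smaller constituent contains them both. Label: NP.

NP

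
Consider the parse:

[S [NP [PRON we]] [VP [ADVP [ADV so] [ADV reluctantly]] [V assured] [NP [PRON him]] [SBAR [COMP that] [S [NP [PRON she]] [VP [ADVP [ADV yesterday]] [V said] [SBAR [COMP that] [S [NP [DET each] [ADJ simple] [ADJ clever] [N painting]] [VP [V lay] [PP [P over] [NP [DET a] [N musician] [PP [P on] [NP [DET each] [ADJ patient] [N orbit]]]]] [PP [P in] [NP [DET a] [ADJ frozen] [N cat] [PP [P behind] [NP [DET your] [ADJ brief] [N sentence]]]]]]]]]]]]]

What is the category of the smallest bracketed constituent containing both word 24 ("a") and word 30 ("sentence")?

NP

Word 24 lies under S → VP → SBAR → S → VP → SBAR → S → VP → PP → NP → DET; word 30 lies under S → VP → SBAR → S → VP → SBAR → S → VP → PP → NP → PP → NP → N. The lowest shared node is the NP.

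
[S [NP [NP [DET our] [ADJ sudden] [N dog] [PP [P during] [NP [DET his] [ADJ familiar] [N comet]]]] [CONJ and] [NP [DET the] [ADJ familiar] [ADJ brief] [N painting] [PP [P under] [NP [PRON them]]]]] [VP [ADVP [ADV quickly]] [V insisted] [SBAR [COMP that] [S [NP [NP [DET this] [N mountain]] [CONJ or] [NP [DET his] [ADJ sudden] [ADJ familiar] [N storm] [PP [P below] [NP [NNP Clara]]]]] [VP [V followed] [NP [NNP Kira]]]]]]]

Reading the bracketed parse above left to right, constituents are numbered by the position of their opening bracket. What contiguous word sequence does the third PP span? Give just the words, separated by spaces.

below Clara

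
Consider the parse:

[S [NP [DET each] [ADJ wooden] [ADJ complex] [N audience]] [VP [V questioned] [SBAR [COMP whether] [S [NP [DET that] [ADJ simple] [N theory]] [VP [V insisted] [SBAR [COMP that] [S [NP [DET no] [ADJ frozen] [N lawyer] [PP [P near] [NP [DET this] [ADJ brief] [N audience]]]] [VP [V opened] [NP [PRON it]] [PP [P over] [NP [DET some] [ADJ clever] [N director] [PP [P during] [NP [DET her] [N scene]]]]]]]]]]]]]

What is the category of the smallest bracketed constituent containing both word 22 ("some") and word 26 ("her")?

The smallest bracket enclosing both words is [NP some clever director during her scene], so the label is NP.

NP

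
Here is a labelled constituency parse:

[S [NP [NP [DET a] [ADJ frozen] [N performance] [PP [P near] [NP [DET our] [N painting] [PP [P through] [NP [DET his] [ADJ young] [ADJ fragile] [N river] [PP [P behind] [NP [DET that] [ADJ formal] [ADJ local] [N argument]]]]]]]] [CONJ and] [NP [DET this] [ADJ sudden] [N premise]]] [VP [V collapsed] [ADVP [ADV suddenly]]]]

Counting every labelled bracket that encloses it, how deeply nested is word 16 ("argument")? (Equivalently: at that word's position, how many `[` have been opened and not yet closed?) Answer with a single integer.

Counting open brackets not yet closed at "argument": [S [NP [NP [PP [NP [PP [NP [PP [NP [N = 10.

10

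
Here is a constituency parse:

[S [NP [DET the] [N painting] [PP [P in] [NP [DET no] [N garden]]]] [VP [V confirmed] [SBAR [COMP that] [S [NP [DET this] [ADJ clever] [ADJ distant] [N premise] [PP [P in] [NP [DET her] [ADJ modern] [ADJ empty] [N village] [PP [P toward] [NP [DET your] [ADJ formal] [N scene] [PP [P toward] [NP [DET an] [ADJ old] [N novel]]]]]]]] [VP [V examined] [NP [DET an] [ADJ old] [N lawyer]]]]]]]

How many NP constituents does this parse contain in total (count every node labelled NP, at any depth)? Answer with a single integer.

7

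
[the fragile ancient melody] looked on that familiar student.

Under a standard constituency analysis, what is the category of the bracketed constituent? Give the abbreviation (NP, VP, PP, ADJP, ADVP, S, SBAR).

NP

The bracketed span "the fragile ancient melody" is headed by "melody", making it a noun phrase (NP).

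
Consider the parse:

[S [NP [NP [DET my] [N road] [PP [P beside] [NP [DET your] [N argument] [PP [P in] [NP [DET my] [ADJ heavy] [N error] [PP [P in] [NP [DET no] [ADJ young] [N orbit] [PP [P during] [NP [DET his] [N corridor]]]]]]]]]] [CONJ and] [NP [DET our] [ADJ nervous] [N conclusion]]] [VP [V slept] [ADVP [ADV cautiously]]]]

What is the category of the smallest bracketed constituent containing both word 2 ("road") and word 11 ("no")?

NP

The smallest bracket enclosing both words is [NP my road beside your argument in my heavy error in no young orbit during his corridor], so the label is NP.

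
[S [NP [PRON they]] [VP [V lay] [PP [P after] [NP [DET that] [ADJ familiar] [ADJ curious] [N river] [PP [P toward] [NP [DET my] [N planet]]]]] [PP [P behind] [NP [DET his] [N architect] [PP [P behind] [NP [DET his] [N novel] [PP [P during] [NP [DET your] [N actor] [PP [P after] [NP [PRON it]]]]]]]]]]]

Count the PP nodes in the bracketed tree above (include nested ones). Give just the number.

6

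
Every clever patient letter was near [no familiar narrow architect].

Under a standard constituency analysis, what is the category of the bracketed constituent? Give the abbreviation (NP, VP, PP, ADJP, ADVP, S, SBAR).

NP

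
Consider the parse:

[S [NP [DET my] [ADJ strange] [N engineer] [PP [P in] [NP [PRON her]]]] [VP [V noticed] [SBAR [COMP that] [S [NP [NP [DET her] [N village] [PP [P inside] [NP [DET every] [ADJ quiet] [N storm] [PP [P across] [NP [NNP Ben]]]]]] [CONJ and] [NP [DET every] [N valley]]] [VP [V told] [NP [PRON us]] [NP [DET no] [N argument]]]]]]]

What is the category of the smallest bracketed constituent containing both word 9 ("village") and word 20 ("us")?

S

Word 9 lies under S → VP → SBAR → S → NP → NP → N; word 20 lies under S → VP → SBAR → S → VP → NP → PRON. The lowest shared node is the S.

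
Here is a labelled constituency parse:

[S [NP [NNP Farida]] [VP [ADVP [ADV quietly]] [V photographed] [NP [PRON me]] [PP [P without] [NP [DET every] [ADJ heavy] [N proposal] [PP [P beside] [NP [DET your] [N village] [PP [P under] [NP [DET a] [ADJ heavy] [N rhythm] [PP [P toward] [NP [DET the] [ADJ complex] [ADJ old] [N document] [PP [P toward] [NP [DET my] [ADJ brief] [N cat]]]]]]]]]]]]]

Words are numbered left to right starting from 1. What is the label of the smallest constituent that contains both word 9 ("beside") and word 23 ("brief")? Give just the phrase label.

PP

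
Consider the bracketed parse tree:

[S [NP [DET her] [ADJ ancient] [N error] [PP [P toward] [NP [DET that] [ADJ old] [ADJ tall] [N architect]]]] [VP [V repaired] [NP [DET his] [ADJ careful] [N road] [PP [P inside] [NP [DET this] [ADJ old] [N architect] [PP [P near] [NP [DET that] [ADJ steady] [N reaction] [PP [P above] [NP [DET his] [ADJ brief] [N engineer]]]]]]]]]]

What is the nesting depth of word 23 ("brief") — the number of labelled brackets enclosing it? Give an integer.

Path from the root down to the word: S → VP → NP → PP → NP → PP → NP → PP → NP → ADJ. That is 10 enclosing brackets.

10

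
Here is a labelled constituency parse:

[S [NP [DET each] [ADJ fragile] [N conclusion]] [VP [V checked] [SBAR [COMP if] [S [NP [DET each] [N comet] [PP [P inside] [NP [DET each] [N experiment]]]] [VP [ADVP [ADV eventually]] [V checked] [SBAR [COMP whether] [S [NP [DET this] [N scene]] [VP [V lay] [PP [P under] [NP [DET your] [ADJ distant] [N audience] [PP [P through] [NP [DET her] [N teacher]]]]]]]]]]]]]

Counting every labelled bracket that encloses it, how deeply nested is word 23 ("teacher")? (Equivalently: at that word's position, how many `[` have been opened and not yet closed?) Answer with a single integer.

Counting open brackets not yet closed at "teacher": [S [VP [SBAR [S [VP [SBAR [S [VP [PP [NP [PP [NP [N = 13.

13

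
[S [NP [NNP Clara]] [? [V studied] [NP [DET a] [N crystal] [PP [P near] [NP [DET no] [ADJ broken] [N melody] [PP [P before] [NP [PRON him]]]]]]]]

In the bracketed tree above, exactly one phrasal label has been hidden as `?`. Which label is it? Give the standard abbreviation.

VP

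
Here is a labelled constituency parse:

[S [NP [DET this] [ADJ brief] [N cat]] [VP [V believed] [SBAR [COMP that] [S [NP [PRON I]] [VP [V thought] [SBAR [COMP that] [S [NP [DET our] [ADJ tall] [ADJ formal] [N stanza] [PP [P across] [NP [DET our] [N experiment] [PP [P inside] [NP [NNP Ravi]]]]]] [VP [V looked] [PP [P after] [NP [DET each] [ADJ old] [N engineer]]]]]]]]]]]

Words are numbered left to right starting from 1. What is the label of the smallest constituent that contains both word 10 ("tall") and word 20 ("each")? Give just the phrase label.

S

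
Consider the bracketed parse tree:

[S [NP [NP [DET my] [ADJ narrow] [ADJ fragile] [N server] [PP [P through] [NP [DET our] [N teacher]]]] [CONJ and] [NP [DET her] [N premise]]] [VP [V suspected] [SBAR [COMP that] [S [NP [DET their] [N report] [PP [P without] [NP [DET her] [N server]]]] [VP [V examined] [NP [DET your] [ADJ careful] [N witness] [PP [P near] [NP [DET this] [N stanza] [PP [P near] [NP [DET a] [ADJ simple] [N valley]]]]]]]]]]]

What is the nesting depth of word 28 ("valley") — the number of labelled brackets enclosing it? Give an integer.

11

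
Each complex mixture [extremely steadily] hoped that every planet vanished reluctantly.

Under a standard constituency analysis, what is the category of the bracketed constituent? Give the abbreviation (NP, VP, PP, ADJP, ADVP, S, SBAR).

The span is built around the adverb "steadily" — an adverb phrase (ADVP).

ADVP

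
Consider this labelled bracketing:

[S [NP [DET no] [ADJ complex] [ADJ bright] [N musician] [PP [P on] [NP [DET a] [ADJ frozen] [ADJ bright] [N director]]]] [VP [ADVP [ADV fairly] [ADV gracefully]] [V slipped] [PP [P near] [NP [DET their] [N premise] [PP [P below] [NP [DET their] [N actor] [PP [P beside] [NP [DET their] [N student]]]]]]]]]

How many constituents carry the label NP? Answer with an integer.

5

The NP constituents are: [NP no complex bright musician on a frozen bright director]; [NP a frozen bright director]; [NP their premise below their actor beside their student]; [NP their actor beside their student]; [NP their student]. Total: 5.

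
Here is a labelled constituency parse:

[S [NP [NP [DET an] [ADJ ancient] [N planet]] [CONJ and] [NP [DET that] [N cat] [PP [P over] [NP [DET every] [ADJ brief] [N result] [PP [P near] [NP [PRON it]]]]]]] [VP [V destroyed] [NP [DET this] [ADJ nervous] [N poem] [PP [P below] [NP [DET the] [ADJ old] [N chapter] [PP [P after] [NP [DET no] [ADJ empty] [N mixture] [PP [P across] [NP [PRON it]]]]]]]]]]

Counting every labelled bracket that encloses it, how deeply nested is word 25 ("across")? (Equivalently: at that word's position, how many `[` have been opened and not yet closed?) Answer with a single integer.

9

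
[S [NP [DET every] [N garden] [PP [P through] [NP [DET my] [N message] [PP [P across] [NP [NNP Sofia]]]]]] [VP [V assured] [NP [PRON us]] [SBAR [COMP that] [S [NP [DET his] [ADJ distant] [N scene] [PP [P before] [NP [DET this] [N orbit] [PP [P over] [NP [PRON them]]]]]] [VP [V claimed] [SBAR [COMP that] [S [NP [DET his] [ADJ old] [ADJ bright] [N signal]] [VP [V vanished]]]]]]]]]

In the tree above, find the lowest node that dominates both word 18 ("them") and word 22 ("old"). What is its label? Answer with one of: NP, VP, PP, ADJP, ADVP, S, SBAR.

S

Word 18 lies under S → VP → SBAR → S → NP → PP → NP → PP → NP → PRON; word 22 lies under S → VP → SBAR → S → VP → SBAR → S → NP → ADJ. The lowest shared node is the S.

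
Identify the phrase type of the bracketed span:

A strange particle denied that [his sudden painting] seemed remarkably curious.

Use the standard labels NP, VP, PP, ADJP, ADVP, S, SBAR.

NP

The bracketed span "his sudden painting" is headed by "painting", making it a noun phrase (NP).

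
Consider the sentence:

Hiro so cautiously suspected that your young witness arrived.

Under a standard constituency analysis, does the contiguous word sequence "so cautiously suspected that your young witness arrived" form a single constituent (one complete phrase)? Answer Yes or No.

Yes

These words form the whole verb phrase headed by "suspected", so yes — one constituent.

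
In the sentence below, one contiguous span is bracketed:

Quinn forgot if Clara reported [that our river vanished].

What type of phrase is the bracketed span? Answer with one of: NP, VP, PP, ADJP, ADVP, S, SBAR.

The span is built around the complementizer "that" — a subordinate clause (SBAR).

SBAR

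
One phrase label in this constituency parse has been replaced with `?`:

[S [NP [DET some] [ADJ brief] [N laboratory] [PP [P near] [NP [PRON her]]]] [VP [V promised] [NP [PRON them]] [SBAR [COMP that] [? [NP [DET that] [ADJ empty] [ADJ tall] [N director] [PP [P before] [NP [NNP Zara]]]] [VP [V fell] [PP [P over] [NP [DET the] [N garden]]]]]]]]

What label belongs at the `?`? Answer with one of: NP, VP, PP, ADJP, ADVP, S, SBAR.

S

Looking at what the `?` directly dominates — NP, VP — this is a clause (S).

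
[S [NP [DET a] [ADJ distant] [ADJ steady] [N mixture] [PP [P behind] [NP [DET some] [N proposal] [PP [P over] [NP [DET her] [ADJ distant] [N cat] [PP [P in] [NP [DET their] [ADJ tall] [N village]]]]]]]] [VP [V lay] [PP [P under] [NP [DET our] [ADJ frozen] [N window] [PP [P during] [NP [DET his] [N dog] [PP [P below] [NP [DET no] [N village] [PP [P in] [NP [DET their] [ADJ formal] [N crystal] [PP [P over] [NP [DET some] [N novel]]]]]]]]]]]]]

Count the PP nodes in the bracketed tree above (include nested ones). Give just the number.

8

Listing each PP by its span: [PP behind some proposal over her distant cat in their tall village]; [PP over her distant cat in their tall village]; [PP in their tall village]; [PP under our frozen window during his dog below no village in their formal crystal over some novel]; [PP during his dog below no village in their formal crystal over some novel]; [PP below no village in their formal crystal over some novel] … — that makes 8.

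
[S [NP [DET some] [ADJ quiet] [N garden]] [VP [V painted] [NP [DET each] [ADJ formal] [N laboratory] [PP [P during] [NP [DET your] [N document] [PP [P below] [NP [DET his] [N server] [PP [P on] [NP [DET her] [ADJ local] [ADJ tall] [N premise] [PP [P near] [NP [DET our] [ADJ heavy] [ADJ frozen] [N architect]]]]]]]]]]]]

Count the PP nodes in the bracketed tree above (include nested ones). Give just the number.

4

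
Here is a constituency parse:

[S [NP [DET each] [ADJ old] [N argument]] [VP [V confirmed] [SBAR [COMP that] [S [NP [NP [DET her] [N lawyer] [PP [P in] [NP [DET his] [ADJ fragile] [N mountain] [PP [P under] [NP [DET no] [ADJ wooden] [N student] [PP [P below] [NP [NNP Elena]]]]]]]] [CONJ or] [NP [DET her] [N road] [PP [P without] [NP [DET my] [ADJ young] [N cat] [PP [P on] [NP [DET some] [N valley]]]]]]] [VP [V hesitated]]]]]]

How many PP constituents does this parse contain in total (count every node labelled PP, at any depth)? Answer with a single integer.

5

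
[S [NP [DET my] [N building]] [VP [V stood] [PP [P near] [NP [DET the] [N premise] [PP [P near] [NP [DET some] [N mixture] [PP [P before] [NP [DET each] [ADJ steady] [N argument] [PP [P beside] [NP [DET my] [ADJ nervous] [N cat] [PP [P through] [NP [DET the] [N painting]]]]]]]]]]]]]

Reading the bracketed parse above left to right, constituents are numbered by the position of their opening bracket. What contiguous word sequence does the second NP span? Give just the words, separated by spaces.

Opening `[NP` markers occur at word positions 1, 5, 8, 11, 15, 19; the second of these opens the constituent [NP the premise near some mixture before each steady argument beside my nervous cat through the painting].

the premise near some mixture before each steady argument beside my nervous cat through the painting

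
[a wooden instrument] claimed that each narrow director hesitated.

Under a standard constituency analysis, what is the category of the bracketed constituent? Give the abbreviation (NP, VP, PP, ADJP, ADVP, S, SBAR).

NP

"instrument" is the head of the bracketed span, so the span is a noun phrase: NP.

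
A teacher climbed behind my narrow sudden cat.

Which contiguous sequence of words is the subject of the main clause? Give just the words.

"a teacher" is the NP that combines with the VP headed by "climbed" to form the main clause — the subject.

a teacher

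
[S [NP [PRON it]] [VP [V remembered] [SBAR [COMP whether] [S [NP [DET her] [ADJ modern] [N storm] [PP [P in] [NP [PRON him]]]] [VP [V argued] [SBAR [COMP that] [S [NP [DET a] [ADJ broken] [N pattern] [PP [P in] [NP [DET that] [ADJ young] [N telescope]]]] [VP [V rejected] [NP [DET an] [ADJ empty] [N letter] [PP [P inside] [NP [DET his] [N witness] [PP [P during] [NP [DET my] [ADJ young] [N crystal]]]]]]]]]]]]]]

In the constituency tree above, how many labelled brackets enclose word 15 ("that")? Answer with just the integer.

11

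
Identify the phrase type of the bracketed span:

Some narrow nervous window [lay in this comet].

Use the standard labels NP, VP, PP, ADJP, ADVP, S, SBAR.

The span is built around the verb "lay" — a verb phrase (VP).

VP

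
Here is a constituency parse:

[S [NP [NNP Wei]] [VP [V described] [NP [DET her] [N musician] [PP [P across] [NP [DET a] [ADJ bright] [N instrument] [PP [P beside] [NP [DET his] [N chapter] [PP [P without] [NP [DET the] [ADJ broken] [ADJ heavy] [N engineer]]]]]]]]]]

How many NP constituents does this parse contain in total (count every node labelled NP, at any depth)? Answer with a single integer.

Listing each NP by its span: [NP Wei]; [NP her musician across a bright instrument beside his chapter without the broken heavy engineer]; [NP a bright instrument beside his chapter without the broken heavy engineer]; [NP his chapter without the broken heavy engineer]; [NP the broken heavy engineer] — that makes 5.

5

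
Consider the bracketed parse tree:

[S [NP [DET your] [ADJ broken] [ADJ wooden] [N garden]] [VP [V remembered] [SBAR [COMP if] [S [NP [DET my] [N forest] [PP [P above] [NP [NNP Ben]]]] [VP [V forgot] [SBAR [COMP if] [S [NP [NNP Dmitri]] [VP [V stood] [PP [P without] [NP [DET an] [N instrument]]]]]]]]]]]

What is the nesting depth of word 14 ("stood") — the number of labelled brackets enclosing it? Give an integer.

Counting open brackets not yet closed at "stood": [S [VP [SBAR [S [VP [SBAR [S [VP [V = 9.

9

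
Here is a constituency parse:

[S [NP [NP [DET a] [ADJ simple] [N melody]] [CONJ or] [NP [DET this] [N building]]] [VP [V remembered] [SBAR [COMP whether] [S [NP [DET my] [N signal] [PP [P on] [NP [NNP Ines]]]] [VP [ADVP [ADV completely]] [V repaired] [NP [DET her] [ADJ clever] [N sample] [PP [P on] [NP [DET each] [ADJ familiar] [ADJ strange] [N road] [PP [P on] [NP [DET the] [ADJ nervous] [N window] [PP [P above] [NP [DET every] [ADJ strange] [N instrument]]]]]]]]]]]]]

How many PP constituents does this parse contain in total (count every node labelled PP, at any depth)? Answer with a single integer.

Listing each PP by its span: [PP on Ines]; [PP on each familiar strange road on the nervous window above every strange instrument]; [PP on the nervous window above every strange instrument]; [PP above every strange instrument] — that makes 4.

4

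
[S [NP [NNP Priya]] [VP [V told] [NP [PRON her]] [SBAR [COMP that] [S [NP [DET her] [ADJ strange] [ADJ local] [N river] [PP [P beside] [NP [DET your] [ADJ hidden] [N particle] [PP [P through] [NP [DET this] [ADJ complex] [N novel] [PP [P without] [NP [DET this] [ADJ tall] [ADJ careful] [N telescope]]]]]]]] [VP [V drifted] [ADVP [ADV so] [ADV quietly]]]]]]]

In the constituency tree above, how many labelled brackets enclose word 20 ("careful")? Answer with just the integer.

12

The word sits inside ADJ, which is inside NP, inside PP, inside NP, inside PP, inside NP, inside PP, inside NP, inside S, inside SBAR, inside VP, inside S — 12 brackets in all.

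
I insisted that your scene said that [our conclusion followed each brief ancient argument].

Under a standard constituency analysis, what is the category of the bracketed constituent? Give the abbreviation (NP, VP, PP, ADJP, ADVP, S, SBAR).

S

The span is built around the head "followed" — a clause (S).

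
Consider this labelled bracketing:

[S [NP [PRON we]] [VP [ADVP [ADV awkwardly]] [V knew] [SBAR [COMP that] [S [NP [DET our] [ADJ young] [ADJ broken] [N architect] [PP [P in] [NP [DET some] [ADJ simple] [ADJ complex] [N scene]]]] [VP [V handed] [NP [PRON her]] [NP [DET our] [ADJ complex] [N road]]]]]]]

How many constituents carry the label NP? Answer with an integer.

5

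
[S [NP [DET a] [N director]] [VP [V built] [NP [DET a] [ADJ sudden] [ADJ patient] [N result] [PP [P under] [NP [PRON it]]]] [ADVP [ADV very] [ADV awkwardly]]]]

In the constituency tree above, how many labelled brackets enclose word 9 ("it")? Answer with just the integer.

6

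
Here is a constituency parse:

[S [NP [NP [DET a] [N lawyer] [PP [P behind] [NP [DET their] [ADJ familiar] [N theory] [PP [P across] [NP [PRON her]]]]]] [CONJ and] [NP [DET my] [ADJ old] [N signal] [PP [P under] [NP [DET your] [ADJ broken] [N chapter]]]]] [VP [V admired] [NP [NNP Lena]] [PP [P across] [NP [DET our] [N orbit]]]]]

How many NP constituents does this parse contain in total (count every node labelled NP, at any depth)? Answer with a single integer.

8

The NP constituents are: [NP a lawyer behind their familiar theory across her and my old signal under your broken chapter]; [NP a lawyer behind their familiar theory across her]; [NP their familiar theory across her]; [NP her]; [NP my old signal under your broken chapter]; [NP your broken chapter] …. Total: 8.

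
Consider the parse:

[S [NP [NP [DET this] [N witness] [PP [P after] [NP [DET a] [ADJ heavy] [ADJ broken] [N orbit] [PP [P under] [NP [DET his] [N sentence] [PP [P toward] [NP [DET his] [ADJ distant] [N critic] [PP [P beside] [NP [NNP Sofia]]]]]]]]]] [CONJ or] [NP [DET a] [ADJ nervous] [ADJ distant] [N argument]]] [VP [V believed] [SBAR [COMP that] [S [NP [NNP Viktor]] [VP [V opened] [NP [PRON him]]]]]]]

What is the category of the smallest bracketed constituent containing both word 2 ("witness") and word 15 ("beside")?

NP

Both words fall inside [NP this witness after a heavy broken orbit under his sentence toward his distant critic beside Sofia] (words 1–16), and no smaller constituent contains them both. Label: NP.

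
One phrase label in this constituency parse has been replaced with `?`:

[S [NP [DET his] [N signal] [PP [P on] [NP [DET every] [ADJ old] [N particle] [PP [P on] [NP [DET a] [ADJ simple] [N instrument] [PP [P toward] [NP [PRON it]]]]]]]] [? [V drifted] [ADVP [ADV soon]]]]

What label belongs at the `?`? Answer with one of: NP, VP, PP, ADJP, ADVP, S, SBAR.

A constituent whose immediate children are V 'drifted', ADVP is a verb phrase: VP.

VP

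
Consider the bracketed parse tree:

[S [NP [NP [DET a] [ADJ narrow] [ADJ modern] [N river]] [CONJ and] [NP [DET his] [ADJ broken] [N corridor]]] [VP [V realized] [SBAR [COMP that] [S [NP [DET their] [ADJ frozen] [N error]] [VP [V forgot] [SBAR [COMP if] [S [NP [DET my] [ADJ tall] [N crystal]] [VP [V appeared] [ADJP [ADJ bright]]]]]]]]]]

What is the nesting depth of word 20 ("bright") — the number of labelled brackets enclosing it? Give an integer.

The word sits inside ADJ, which is inside ADJP, inside VP, inside S, inside SBAR, inside VP, inside S, inside SBAR, inside VP, inside S — 10 brackets in all.

10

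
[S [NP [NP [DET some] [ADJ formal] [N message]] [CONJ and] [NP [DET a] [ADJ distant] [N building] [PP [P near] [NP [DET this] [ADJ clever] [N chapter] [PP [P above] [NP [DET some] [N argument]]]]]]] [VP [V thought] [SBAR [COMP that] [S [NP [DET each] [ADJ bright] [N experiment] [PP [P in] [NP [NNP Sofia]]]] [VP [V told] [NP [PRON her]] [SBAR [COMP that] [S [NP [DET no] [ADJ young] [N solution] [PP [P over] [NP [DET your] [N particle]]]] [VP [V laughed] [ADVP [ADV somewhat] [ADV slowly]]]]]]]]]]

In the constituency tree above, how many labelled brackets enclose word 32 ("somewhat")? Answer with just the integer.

Path from the root down to the word: S → VP → SBAR → S → VP → SBAR → S → VP → ADVP → ADV. That is 10 enclosing brackets.

10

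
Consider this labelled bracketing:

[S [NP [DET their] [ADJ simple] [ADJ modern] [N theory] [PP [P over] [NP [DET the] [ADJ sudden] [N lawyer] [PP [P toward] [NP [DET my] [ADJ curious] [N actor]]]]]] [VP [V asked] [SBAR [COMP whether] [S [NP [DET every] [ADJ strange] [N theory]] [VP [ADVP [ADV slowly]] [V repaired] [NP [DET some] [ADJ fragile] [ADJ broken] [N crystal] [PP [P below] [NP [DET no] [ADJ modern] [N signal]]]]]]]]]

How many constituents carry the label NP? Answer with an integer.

6

The NP constituents are: [NP their simple modern theory over the sudden lawyer toward my curious actor]; [NP the sudden lawyer toward my curious actor]; [NP my curious actor]; [NP every strange theory]; [NP some fragile broken crystal below no modern signal]; [NP no modern signal]. Total: 6.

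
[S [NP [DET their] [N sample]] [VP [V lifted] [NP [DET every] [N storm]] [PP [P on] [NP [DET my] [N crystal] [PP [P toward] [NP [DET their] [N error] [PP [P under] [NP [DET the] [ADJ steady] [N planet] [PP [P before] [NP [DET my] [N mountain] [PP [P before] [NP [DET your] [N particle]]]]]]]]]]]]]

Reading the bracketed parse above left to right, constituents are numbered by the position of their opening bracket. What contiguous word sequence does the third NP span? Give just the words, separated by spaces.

my crystal toward their error under the steady planet before my mountain before your particle

The NP opening brackets appear, in order, over: "their sample"; "every storm"; "my crystal toward their error under the steady planet before my mountain before your particle"; "their error under the steady planet before my mountain before your particle"; "the steady planet before my mountain before your particle"; "my mountain before your particle"; "your particle". The third one spans "my crystal toward their error under the steady planet before my mountain before your particle".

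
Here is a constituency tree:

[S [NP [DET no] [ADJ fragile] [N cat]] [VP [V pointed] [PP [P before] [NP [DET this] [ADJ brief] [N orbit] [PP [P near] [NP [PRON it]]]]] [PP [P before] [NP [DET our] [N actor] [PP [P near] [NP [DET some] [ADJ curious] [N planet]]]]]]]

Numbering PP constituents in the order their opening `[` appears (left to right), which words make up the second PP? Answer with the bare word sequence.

near it

The PP opening brackets appear, in order, over: "before this brief orbit near it"; "near it"; "before our actor near some curious planet"; "near some curious planet". The second one spans "near it".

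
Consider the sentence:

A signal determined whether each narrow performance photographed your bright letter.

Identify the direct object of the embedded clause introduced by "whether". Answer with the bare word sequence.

your bright letter

The verb of the embedded clause introduced by "whether" is "photographed"; its direct object is the NP "your bright letter".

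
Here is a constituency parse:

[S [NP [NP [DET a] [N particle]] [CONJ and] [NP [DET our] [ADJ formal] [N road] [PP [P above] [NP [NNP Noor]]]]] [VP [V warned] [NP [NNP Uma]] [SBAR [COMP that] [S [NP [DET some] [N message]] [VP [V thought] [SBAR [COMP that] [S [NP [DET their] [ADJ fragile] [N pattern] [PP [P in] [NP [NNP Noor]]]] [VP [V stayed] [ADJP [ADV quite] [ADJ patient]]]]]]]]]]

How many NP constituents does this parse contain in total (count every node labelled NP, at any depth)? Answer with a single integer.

Scanning left to right, an opening `[NP` appears at word positions 1, 1, 4, 8, 10, 12, 16, 20 — 8 in total.

8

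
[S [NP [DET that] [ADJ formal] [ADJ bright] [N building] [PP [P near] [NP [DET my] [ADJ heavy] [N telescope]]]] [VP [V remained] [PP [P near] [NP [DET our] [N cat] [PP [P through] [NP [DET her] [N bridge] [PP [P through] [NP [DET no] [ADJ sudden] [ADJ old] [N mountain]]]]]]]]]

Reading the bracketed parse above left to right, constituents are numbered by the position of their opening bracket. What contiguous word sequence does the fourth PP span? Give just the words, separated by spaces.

The PP opening brackets appear, in order, over: "near my heavy telescope"; "near our cat through her bridge through no sudden old mountain"; "through her bridge through no sudden old mountain"; "through no sudden old mountain". The fourth one spans "through no sudden old mountain".

through no sudden old mountain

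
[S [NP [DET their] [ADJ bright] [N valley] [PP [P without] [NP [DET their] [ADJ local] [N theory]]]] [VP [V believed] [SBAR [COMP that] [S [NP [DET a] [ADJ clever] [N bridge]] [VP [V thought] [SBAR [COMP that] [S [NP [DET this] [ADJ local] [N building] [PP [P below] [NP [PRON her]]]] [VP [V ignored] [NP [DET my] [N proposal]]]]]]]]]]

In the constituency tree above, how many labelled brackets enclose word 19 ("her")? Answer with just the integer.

11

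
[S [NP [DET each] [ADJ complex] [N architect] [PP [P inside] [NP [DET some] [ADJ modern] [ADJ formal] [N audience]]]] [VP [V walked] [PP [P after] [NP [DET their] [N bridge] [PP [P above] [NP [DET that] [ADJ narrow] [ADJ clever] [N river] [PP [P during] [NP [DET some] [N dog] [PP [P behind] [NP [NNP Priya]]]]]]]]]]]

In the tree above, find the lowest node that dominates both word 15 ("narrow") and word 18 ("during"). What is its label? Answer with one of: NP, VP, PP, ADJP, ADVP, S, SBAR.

NP

Both words fall inside [NP that narrow clever river during some dog behind Priya] (words 14–22), and no smaller constituent contains them both. Label: NP.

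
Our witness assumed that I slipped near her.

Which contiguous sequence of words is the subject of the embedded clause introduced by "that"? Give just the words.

I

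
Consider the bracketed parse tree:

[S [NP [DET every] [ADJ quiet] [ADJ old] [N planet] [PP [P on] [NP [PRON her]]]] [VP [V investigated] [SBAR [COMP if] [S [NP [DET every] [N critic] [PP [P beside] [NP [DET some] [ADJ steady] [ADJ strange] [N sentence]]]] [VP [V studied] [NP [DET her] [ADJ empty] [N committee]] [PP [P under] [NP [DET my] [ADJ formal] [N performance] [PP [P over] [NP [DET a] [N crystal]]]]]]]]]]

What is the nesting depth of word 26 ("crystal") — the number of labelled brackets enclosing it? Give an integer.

The word sits inside N, which is inside NP, inside PP, inside NP, inside PP, inside VP, inside S, inside SBAR, inside VP, inside S — 10 brackets in all.

10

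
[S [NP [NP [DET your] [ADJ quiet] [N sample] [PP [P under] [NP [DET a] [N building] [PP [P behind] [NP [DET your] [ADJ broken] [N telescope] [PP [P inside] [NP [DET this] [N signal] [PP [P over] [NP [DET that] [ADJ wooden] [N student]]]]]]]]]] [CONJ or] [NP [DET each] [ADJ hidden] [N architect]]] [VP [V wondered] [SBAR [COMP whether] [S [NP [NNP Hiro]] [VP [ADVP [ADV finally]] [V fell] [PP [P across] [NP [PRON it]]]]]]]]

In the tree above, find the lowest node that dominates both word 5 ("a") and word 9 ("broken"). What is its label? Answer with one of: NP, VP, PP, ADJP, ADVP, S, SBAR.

NP

Word 5 lies under S → NP → NP → PP → NP → DET; word 9 lies under S → NP → NP → PP → NP → PP → NP → ADJ. The lowest shared node is the NP.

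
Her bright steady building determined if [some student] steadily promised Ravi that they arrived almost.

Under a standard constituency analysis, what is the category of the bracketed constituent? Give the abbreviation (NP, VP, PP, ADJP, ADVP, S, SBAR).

NP

"student" is the head of the bracketed span, so the span is a noun phrase: NP.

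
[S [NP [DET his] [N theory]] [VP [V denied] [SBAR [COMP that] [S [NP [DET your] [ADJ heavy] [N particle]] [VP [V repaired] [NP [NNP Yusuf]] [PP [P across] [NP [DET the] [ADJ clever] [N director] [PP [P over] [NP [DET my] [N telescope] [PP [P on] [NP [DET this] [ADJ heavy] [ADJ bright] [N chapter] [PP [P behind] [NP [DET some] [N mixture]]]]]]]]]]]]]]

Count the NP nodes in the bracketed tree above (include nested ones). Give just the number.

7

The NP constituents are: [NP his theory]; [NP your heavy particle]; [NP Yusuf]; [NP the clever director over my telescope on this heavy bright chapter behind some mixture]; [NP my telescope on this heavy bright chapter behind some mixture]; [NP this heavy bright chapter behind some mixture] …. Total: 7.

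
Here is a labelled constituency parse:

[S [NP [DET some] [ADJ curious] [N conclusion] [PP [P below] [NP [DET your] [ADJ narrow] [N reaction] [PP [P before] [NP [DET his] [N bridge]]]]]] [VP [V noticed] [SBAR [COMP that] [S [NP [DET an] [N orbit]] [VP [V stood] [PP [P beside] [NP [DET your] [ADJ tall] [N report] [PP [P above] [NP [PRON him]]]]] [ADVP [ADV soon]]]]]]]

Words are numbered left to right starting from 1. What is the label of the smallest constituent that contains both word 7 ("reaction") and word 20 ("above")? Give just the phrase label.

The smallest bracket enclosing both words is [S some curious conclusion below your narrow reaction before his bridge noticed that an orbit stood beside your tall report above him soon], so the label is S.

S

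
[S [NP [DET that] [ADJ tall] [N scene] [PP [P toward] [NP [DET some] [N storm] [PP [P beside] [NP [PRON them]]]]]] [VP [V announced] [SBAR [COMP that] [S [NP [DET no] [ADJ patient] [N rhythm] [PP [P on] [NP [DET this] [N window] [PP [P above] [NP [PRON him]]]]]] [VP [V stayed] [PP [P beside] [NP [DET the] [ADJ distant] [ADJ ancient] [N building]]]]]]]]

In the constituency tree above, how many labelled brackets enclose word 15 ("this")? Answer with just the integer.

8

Counting open brackets not yet closed at "this": [S [VP [SBAR [S [NP [PP [NP [DET = 8.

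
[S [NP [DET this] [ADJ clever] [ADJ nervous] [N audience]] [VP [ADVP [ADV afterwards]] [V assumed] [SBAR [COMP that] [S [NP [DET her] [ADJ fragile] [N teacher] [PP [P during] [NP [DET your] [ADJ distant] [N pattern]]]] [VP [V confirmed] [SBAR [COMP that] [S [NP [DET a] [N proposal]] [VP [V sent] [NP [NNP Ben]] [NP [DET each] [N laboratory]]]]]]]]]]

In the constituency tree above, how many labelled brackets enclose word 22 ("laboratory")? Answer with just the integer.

10

Path from the root down to the word: S → VP → SBAR → S → VP → SBAR → S → VP → NP → N. That is 10 enclosing brackets.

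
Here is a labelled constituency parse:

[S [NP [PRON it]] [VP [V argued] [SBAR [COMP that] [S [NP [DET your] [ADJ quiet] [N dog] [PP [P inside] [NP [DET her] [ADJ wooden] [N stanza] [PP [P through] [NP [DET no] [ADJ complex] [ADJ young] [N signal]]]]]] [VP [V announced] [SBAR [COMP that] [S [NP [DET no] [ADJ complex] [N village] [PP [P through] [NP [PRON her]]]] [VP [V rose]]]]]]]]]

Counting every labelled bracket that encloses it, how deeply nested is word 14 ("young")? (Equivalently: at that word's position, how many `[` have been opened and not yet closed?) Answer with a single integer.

Counting open brackets not yet closed at "young": [S [VP [SBAR [S [NP [PP [NP [PP [NP [ADJ = 10.

10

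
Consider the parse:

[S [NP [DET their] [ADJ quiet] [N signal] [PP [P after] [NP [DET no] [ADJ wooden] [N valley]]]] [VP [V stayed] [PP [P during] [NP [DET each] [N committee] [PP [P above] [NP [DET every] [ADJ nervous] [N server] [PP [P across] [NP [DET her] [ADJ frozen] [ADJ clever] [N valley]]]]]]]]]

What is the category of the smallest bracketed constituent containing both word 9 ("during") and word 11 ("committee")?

PP

Word 9 lies under S → VP → PP → P; word 11 lies under S → VP → PP → NP → N. The lowest shared node is the PP.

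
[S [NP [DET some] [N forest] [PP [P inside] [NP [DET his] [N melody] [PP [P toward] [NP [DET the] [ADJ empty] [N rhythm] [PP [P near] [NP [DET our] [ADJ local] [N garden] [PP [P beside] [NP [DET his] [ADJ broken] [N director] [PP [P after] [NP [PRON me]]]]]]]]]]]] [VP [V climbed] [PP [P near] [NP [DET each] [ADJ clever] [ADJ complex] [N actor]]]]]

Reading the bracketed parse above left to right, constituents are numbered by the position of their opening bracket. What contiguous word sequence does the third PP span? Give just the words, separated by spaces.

near our local garden beside his broken director after me

Opening `[PP` markers occur at word positions 3, 6, 10, 14, 18, 21; the third of these opens the constituent [PP near our local garden beside his broken director after me].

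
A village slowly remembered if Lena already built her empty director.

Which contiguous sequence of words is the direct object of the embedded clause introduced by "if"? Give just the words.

her empty director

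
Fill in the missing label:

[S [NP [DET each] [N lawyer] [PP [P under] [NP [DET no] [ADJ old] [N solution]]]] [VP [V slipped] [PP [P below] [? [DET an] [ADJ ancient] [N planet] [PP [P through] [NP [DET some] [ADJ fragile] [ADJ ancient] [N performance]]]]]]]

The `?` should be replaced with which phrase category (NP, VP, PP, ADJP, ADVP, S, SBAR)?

A constituent whose immediate children are DET 'an', ADJ 'ancient', N 'planet', PP is a noun phrase: NP.

NP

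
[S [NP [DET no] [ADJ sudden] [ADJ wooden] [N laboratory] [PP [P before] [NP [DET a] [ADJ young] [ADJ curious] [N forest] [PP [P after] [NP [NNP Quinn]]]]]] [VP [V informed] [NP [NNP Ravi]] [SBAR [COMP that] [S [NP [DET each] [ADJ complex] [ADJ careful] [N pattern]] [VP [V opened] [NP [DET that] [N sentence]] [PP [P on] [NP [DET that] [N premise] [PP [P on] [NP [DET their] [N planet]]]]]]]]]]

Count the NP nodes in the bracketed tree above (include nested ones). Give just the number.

8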